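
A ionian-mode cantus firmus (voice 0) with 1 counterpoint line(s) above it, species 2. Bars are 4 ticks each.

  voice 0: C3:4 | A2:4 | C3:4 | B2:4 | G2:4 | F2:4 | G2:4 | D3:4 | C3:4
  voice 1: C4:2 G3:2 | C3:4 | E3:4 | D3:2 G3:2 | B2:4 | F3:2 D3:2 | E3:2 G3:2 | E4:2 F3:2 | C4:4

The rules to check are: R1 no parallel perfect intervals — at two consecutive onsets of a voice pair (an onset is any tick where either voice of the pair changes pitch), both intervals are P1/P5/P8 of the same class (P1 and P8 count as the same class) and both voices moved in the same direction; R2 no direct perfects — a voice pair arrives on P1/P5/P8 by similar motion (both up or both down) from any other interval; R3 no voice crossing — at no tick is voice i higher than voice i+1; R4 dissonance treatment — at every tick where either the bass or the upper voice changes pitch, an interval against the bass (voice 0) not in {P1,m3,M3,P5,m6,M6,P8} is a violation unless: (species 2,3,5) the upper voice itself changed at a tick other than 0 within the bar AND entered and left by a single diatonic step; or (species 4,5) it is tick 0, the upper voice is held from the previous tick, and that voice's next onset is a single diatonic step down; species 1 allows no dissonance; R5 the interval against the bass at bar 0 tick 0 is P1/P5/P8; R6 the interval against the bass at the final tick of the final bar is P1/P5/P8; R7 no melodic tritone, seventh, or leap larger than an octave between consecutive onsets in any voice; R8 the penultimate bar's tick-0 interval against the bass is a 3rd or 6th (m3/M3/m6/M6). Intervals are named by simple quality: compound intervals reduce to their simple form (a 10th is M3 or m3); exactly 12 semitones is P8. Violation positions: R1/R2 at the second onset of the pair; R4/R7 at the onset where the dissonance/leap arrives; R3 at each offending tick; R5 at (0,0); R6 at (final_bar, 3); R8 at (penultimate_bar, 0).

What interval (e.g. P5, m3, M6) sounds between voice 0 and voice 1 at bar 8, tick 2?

voice 0=C3 voice 1=C4 -> P8

P8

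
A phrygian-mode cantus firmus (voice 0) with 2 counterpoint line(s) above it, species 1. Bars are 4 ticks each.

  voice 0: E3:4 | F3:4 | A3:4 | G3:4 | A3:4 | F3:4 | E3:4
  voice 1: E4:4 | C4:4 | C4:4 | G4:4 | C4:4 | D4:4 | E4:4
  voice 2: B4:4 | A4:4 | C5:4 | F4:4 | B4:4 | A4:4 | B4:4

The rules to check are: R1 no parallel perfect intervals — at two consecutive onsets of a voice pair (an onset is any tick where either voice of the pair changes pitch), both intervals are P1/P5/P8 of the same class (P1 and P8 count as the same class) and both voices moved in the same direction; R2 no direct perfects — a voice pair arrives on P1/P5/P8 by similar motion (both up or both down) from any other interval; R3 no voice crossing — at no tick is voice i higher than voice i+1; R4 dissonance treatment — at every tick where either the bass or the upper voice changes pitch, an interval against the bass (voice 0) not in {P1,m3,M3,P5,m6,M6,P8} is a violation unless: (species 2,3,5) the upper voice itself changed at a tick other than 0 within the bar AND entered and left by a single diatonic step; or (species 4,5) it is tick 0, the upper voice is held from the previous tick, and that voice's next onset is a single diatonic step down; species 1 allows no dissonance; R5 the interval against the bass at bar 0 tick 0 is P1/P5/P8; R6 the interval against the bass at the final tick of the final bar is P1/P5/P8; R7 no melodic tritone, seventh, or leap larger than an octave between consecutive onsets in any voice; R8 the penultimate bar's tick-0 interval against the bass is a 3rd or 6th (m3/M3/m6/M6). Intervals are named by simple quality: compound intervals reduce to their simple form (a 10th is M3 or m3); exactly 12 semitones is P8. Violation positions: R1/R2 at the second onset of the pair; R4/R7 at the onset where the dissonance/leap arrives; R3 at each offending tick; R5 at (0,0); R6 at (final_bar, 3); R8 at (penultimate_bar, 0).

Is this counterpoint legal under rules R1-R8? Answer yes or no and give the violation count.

bar 0: v0=E3 v1=E4 v2=B4 (P5)
bar 1: v0=F3 v1=C4 v2=A4 (M3)
bar 2: v0=A3 v1=C4 v2=C5 (m3)
bar 3: v0=G3 v1=G4 v2=F4 (m7)
bar 4: v0=A3 v1=C4 v2=B4 (M2)
bar 5: v0=F3 v1=D4 v2=A4 (M3)
bar 6: v0=E3 v1=E4 v2=B4 (P5)
  R3 @ bar3.0: G4 above F4
  R4 @ bar3.0: G3/F4 m7 untreated
  R3 @ bar3.1: G4 above F4
  R3 @ bar3.2: G4 above F4
  R3 @ bar3.3: G4 above F4
  R4 @ bar4.0: A3/B4 M2 untreated
  R7 @ bar4.0: F4->B4 leap 6st
  R1 @ bar6.0: D4/A4 P5 -> E4/B4 P5 similar

No (8 violations)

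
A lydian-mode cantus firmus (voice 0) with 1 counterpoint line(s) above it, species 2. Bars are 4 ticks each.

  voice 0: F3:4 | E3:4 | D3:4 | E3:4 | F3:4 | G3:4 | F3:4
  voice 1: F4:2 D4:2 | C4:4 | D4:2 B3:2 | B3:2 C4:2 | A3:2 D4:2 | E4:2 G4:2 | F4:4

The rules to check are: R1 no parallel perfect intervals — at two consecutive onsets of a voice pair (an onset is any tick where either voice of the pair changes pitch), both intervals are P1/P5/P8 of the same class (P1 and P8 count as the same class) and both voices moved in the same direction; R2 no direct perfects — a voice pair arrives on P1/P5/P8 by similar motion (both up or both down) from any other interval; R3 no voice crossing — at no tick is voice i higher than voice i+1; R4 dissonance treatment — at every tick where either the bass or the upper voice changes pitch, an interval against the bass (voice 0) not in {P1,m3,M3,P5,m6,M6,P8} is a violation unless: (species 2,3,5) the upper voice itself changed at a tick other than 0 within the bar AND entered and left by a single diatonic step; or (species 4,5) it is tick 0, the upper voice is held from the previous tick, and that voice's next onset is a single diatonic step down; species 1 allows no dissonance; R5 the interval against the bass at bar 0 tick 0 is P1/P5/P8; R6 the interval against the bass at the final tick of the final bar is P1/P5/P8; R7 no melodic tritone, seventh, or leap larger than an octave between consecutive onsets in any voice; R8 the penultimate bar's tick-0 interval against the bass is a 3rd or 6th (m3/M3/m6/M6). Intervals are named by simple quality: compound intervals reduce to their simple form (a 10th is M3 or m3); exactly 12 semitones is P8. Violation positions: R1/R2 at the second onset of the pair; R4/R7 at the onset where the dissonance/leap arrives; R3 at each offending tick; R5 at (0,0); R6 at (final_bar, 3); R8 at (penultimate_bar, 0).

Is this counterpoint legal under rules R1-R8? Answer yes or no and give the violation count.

bar 0: v0=F3 v1=F4 (P8)
bar 1: v0=E3 v1=C4 (m6)
bar 2: v0=D3 v1=D4 (P8)
bar 3: v0=E3 v1=B3 (P5)
bar 4: v0=F3 v1=A3 (M3)
bar 5: v0=G3 v1=E4 (M6)
bar 6: v0=F3 v1=F4 (P8)
  R1 @ bar6.0: G3/G4 P8 -> F3/F4 P8 similar

No (1 violations)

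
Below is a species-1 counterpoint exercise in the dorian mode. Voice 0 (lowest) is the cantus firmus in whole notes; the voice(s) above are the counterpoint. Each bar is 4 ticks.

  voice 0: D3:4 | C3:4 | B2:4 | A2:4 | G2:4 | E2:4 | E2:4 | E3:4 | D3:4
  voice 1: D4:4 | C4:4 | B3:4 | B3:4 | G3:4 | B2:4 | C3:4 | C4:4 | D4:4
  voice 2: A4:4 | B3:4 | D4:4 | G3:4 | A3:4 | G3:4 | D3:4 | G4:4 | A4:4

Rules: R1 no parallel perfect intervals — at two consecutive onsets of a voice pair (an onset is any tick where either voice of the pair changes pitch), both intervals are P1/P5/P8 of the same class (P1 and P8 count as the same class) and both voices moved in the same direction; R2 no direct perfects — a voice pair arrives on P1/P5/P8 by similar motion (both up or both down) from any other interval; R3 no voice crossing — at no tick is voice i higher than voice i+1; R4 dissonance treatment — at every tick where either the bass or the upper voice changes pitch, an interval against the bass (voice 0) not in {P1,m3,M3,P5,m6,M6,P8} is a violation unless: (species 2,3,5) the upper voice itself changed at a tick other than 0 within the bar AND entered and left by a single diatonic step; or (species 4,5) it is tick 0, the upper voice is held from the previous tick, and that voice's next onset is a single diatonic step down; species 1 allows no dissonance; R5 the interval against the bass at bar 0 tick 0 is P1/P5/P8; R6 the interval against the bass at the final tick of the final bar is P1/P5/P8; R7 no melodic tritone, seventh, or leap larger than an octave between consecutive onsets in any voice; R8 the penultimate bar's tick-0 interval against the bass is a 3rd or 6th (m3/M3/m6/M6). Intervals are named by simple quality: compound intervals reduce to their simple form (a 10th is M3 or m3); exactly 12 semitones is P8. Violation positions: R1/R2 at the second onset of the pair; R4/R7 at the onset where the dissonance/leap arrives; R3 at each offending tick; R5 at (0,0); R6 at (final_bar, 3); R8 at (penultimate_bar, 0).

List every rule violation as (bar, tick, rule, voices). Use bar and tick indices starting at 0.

(1, 0, R1, (0, 1))
(1, 0, R3, (1, 2))
(1, 0, R4, (0, 2))
(1, 0, R7, (2,))
(1, 1, R3, (1, 2))
(1, 2, R3, (1, 2))
(1, 3, R3, (1, 2))
(2, 0, R1, (0, 1))
(3, 0, R3, (1, 2))
(3, 0, R4, (0, 1))
(3, 0, R4, (0, 2))
(3, 1, R3, (1, 2))
(3, 2, R3, (1, 2))
(3, 3, R3, (1, 2))
(4, 0, R2, (0, 1))
(4, 0, R4, (0, 2))
(5, 0, R2, (0, 1))
(6, 0, R4, (0, 2))
(7, 0, R2, (1, 2))
(7, 0, R7, (2,))
(8, 0, R1, (1, 2))

bar 0: v0=D3 v1=D4 v2=A4 downbeat P5
bar 1: v0=C3 v1=C4 v2=B3 downbeat M7
bar 2: v0=B2 v1=B3 v2=D4 downbeat m3
bar 3: v0=A2 v1=B3 v2=G3 downbeat m7
bar 4: v0=G2 v1=G3 v2=A3 downbeat M2
bar 5: v0=E2 v1=B2 v2=G3 downbeat m3
bar 6: v0=E2 v1=C3 v2=D3 downbeat m7
bar 7: v0=E3 v1=C4 v2=G4 downbeat m3
bar 8: v0=D3 v1=D4 v2=A4 downbeat P5
  -> R1 @ bar 1 tick 0 v(0, 1): D3/D4 P8 -> C3/C4 P8 similar
  -> R3 @ bar 1 tick 0 v(1, 2): C4 above B3
  -> R4 @ bar 1 tick 0 v(0, 2): C3/B3 M7 untreated
  -> R7 @ bar 1 tick 0 v(2,): A4->B3 leap 10st
  -> R3 @ bar 1 tick 1 v(1, 2): C4 above B3
  -> R3 @ bar 1 tick 2 v(1, 2): C4 above B3
  -> R3 @ bar 1 tick 3 v(1, 2): C4 above B3
  -> R1 @ bar 2 tick 0 v(0, 1): C3/C4 P8 -> B2/B3 P8 similar
  -> R3 @ bar 3 tick 0 v(1, 2): B3 above G3
  -> R4 @ bar 3 tick 0 v(0, 1): A2/B3 M2 untreated
  -> R4 @ bar 3 tick 0 v(0, 2): A2/G3 m7 untreated
  -> R3 @ bar 3 tick 1 v(1, 2): B3 above G3
  -> R3 @ bar 3 tick 2 v(1, 2): B3 above G3
  -> R3 @ bar 3 tick 3 v(1, 2): B3 above G3
  -> R2 @ bar 4 tick 0 v(0, 1): A2/B3 M2 -> G2/G3 P8 similar
  -> R4 @ bar 4 tick 0 v(0, 2): G2/A3 M2 untreated
  -> R2 @ bar 5 tick 0 v(0, 1): G2/G3 P8 -> E2/B2 P5 similar
  -> R4 @ bar 6 tick 0 v(0, 2): E2/D3 m7 untreated
  -> R2 @ bar 7 tick 0 v(1, 2): C3/D3 M2 -> C4/G4 P5 similar
  -> R7 @ bar 7 tick 0 v(2,): D3->G4 leap 17st
  -> R1 @ bar 8 tick 0 v(1, 2): C4/G4 P5 -> D4/A4 P5 similar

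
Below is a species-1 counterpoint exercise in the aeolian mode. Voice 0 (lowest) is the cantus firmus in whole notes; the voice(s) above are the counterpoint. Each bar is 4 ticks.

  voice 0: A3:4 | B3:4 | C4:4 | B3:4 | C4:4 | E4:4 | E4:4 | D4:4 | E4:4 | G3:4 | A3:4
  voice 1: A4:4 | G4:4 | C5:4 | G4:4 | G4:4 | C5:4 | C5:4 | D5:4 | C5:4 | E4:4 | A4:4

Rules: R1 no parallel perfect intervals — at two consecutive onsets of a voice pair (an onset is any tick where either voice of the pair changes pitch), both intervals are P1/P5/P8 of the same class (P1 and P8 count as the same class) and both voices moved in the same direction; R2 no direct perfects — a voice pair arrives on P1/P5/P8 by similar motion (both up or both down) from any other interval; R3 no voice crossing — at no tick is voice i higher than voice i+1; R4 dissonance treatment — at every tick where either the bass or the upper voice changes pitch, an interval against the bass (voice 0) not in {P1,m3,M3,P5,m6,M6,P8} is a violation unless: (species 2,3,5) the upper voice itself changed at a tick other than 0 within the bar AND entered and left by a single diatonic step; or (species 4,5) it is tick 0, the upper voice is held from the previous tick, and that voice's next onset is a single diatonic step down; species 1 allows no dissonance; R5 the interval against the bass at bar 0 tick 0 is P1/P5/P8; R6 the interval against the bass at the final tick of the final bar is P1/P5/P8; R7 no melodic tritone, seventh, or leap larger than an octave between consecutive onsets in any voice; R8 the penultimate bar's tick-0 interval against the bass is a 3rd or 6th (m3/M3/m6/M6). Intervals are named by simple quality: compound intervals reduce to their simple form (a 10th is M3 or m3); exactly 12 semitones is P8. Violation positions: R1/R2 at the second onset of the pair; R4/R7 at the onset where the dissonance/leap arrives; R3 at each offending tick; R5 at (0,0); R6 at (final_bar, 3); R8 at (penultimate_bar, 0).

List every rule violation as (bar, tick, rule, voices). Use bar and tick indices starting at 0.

bar 0: v0=A3 v1=A4 downbeat P8
bar 1: v0=B3 v1=G4 downbeat m6
bar 2: v0=C4 v1=C5 downbeat P8
bar 3: v0=B3 v1=G4 downbeat m6
bar 4: v0=C4 v1=G4 downbeat P5
bar 5: v0=E4 v1=C5 downbeat m6
bar 6: v0=E4 v1=C5 downbeat m6
bar 7: v0=D4 v1=D5 downbeat P8
bar 8: v0=E4 v1=C5 downbeat m6
bar 9: v0=G3 v1=E4 downbeat M6
bar 10: v0=A3 v1=A4 downbeat P8
  -> R2 @ bar 2 tick 0 v(0, 1): B3/G4 m6 -> C4/C5 P8 similar
  -> R2 @ bar 10 tick 0 v(0, 1): G3/E4 M6 -> A3/A4 P8 similar

(2, 0, R2, (0, 1))
(10, 0, R2, (0, 1))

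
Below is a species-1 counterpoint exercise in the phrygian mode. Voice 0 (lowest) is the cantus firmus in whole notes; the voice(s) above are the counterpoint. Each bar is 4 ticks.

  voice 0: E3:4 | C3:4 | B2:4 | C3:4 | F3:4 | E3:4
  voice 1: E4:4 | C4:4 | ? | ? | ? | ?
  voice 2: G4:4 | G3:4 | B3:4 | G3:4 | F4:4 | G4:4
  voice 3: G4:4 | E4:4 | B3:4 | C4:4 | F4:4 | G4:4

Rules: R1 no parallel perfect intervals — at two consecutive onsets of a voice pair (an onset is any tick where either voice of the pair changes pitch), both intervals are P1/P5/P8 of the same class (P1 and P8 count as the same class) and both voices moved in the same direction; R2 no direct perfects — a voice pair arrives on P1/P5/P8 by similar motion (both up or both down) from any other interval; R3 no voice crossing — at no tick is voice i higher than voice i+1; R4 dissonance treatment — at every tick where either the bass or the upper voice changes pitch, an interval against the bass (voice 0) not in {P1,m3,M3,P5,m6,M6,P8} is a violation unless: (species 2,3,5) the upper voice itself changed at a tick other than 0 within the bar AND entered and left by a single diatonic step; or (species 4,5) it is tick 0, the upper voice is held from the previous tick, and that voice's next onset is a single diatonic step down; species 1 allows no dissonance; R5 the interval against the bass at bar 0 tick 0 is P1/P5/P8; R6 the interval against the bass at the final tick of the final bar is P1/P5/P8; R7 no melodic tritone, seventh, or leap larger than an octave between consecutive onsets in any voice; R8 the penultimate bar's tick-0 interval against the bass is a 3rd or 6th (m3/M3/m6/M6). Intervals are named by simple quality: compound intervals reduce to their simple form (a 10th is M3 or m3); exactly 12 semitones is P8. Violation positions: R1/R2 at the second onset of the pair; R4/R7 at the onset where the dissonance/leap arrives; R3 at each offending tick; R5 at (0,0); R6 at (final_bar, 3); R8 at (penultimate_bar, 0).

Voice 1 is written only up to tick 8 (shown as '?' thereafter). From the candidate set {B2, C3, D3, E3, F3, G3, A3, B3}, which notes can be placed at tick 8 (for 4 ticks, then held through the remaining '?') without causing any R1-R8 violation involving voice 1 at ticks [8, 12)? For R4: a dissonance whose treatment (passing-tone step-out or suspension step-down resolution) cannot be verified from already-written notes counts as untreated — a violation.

{G3}

B2: violates R1,R2,R7
C3: violates R4
D3: violates R7
E3: violates R2,R4
F3: violates R4
G3: legal
A3: violates R4
B3: violates R1,R2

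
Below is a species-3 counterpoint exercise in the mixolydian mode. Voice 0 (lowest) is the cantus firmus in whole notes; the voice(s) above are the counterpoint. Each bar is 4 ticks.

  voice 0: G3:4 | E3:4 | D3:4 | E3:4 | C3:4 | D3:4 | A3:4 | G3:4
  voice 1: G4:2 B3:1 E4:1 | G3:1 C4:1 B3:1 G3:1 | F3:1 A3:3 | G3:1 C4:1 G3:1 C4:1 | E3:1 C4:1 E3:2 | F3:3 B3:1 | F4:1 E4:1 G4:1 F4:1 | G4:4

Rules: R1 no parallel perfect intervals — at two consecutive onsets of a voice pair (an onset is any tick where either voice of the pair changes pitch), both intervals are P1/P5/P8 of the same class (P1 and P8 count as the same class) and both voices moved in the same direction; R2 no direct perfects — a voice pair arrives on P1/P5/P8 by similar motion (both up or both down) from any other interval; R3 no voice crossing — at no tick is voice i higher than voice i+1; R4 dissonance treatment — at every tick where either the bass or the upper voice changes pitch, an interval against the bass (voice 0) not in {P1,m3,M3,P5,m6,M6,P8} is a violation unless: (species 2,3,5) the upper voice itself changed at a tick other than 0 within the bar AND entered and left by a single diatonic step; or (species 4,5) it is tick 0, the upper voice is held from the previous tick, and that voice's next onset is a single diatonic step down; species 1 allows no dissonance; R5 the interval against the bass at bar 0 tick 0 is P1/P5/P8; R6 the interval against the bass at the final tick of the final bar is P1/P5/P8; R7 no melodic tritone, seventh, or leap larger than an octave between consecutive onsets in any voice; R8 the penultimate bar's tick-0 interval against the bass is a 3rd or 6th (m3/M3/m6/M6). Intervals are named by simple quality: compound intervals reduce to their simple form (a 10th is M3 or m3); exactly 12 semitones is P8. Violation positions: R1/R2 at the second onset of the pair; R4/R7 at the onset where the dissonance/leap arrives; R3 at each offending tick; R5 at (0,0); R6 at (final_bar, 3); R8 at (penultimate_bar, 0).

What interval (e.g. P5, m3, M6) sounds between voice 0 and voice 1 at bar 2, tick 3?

P5

voice 0=D3 voice 1=A3 -> P5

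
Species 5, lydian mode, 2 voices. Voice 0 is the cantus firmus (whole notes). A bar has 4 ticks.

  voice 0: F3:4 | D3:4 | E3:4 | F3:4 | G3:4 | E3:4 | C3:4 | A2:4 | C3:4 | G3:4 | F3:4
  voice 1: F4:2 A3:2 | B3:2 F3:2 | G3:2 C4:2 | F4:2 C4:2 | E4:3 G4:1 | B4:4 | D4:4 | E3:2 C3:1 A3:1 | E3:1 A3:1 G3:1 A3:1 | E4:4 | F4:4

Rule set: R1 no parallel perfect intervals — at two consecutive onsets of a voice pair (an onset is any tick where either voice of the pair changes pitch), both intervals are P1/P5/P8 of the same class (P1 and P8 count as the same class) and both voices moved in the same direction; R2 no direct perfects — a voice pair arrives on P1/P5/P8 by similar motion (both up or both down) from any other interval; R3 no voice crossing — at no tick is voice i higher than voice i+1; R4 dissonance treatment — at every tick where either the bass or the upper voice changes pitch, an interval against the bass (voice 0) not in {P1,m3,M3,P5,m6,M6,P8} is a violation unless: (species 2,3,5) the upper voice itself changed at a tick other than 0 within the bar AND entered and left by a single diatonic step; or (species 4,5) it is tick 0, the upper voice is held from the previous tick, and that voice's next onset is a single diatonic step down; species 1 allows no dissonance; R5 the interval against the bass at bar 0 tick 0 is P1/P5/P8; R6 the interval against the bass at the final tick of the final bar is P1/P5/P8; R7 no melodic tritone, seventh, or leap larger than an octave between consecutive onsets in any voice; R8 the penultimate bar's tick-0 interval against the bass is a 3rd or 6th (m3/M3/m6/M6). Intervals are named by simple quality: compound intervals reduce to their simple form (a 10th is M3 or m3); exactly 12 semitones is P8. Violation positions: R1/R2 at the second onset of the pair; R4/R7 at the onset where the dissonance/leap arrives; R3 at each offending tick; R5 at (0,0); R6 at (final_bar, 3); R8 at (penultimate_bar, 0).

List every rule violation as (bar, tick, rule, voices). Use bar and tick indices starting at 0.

bar 0: v0=F3 v1=F4 downbeat P8
bar 1: v0=D3 v1=B3 downbeat M6
bar 2: v0=E3 v1=G3 downbeat m3
bar 3: v0=F3 v1=F4 downbeat P8
bar 4: v0=G3 v1=E4 downbeat M6
bar 5: v0=E3 v1=B4 downbeat P5
bar 6: v0=C3 v1=D4 downbeat M2
bar 7: v0=A2 v1=E3 downbeat P5
bar 8: v0=C3 v1=E3 downbeat M3
bar 9: v0=G3 v1=E4 downbeat M6
bar 10: v0=F3 v1=F4 downbeat P8
  -> R7 @ bar 1 tick 2 v(1,): B3->F3 leap 6st
  -> R2 @ bar 3 tick 0 v(0, 1): E3/C4 m6 -> F3/F4 P8 similar
  -> R4 @ bar 6 tick 0 v(0, 1): C3/D4 M2 untreated
  -> R2 @ bar 7 tick 0 v(0, 1): C3/D4 M2 -> A2/E3 P5 similar
  -> R7 @ bar 7 tick 0 v(1,): D4->E3 leap 10st

(1, 2, R7, (1,))
(3, 0, R2, (0, 1))
(6, 0, R4, (0, 1))
(7, 0, R2, (0, 1))
(7, 0, R7, (1,))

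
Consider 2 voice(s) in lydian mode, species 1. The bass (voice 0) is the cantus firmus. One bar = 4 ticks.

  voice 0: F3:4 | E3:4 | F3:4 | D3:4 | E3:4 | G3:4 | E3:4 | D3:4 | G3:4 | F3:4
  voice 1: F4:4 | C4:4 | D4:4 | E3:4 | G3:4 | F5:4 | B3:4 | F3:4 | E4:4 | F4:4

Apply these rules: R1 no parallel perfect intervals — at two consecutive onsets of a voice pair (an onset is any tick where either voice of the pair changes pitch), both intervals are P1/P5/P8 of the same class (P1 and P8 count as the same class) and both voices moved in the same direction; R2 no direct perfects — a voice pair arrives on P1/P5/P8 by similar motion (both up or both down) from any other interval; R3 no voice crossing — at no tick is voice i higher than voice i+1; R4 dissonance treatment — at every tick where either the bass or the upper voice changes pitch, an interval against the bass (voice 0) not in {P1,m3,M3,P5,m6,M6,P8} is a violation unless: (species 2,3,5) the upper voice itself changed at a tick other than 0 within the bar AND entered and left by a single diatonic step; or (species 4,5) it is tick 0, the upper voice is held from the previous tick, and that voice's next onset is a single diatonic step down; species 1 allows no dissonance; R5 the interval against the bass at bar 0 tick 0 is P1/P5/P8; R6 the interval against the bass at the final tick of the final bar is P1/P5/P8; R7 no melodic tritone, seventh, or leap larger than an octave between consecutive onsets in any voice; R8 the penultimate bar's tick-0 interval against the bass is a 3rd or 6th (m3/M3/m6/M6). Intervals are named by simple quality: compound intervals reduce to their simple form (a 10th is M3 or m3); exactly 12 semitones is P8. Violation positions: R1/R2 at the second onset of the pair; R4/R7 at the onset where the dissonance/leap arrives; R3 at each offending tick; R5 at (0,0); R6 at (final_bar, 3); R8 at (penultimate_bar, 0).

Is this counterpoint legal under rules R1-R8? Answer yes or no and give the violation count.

bar 0: v0=F3 v1=F4 (P8)
bar 1: v0=E3 v1=C4 (m6)
bar 2: v0=F3 v1=D4 (M6)
bar 3: v0=D3 v1=E3 (M2)
bar 4: v0=E3 v1=G3 (m3)
bar 5: v0=G3 v1=F5 (m7)
bar 6: v0=E3 v1=B3 (P5)
bar 7: v0=D3 v1=F3 (m3)
bar 8: v0=G3 v1=E4 (M6)
bar 9: v0=F3 v1=F4 (P8)
  R4 @ bar3.0: D3/E3 M2 untreated
  R7 @ bar3.0: D4->E3 leap 10st
  R4 @ bar5.0: G3/F5 m7 untreated
  R7 @ bar5.0: G3->F5 leap 22st
  R2 @ bar6.0: G3/F5 m7 -> E3/B3 P5 similar
  R7 @ bar6.0: F5->B3 leap 18st
  R7 @ bar7.0: B3->F3 leap 6st
  R7 @ bar8.0: F3->E4 leap 11st

No (8 violations)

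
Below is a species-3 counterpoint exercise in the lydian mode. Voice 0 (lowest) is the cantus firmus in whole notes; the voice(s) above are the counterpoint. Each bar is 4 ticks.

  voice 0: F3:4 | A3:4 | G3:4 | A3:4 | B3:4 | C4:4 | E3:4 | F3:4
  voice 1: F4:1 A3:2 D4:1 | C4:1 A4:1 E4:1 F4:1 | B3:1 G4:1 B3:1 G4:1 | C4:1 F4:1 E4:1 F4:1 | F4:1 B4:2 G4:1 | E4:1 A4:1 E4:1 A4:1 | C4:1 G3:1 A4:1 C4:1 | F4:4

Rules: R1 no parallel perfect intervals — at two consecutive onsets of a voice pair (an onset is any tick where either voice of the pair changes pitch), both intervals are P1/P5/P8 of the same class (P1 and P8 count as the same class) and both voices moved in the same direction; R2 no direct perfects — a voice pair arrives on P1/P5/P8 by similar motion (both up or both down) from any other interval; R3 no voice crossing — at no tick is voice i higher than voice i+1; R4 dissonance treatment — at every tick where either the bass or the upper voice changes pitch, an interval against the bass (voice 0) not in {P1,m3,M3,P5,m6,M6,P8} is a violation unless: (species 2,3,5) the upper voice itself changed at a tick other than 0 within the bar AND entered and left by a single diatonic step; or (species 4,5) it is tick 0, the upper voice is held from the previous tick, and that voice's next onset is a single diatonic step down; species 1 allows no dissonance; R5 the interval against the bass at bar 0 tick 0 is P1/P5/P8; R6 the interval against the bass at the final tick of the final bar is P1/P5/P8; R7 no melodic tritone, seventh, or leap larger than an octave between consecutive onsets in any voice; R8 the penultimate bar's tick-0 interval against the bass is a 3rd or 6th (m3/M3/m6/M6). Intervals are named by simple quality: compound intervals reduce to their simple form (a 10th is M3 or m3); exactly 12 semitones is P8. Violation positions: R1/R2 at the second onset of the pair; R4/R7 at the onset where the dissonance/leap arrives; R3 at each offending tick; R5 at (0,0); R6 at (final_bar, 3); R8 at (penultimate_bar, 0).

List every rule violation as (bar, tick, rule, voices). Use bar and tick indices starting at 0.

bar 0: v0=F3 v1=F4 downbeat P8
bar 1: v0=A3 v1=C4 downbeat m3
bar 2: v0=G3 v1=B3 downbeat M3
bar 3: v0=A3 v1=C4 downbeat m3
bar 4: v0=B3 v1=F4 downbeat TT
bar 5: v0=C4 v1=E4 downbeat M3
bar 6: v0=E3 v1=C4 downbeat m6
bar 7: v0=F3 v1=F4 downbeat P8
  -> R7 @ bar 2 tick 0 v(1,): F4->B3 leap 6st
  -> R4 @ bar 4 tick 0 v(0, 1): B3/F4 TT untreated
  -> R7 @ bar 4 tick 1 v(1,): F4->B4 leap 6st
  -> R4 @ bar 6 tick 2 v(0, 1): E3/A4 P4 untreated
  -> R7 @ bar 6 tick 2 v(1,): G3->A4 leap 14st
  -> R2 @ bar 7 tick 0 v(0, 1): E3/C4 m6 -> F3/F4 P8 similar

(2, 0, R7, (1,))
(4, 0, R4, (0, 1))
(4, 1, R7, (1,))
(6, 2, R4, (0, 1))
(6, 2, R7, (1,))
(7, 0, R2, (0, 1))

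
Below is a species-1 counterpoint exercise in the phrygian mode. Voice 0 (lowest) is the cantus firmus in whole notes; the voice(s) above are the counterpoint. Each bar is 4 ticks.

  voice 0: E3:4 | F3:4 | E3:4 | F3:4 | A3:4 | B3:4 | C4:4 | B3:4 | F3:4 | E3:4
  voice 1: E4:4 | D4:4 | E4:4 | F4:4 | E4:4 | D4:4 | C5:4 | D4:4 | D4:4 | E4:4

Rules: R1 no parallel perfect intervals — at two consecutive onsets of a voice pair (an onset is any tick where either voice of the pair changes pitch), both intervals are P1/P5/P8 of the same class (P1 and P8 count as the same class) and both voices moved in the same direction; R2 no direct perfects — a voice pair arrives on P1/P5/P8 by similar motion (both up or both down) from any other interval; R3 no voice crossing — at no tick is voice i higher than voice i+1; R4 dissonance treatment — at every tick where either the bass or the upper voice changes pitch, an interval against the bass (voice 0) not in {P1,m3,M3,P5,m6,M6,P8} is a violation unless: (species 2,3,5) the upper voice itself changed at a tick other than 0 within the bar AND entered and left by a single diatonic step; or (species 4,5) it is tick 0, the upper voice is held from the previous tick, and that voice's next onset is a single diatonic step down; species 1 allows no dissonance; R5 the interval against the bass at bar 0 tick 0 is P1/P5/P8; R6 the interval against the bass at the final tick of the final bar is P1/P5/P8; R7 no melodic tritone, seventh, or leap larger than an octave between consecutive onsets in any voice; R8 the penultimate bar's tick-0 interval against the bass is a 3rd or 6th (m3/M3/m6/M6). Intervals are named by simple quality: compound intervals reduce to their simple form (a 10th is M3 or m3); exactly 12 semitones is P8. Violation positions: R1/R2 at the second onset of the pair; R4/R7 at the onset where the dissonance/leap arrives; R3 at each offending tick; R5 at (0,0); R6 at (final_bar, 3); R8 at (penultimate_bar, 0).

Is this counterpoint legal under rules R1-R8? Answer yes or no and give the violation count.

bar 0: v0=E3 v1=E4 (P8)
bar 1: v0=F3 v1=D4 (M6)
bar 2: v0=E3 v1=E4 (P8)
bar 3: v0=F3 v1=F4 (P8)
bar 4: v0=A3 v1=E4 (P5)
bar 5: v0=B3 v1=D4 (m3)
bar 6: v0=C4 v1=C5 (P8)
bar 7: v0=B3 v1=D4 (m3)
bar 8: v0=F3 v1=D4 (M6)
bar 9: v0=E3 v1=E4 (P8)
  R1 @ bar3.0: E3/E4 P8 -> F3/F4 P8 similar
  R2 @ bar6.0: B3/D4 m3 -> C4/C5 P8 similar
  R7 @ bar6.0: D4->C5 leap 10st
  R7 @ bar7.0: C5->D4 leap 10st
  R7 @ bar8.0: B3->F3 leap 6st

No (5 violations)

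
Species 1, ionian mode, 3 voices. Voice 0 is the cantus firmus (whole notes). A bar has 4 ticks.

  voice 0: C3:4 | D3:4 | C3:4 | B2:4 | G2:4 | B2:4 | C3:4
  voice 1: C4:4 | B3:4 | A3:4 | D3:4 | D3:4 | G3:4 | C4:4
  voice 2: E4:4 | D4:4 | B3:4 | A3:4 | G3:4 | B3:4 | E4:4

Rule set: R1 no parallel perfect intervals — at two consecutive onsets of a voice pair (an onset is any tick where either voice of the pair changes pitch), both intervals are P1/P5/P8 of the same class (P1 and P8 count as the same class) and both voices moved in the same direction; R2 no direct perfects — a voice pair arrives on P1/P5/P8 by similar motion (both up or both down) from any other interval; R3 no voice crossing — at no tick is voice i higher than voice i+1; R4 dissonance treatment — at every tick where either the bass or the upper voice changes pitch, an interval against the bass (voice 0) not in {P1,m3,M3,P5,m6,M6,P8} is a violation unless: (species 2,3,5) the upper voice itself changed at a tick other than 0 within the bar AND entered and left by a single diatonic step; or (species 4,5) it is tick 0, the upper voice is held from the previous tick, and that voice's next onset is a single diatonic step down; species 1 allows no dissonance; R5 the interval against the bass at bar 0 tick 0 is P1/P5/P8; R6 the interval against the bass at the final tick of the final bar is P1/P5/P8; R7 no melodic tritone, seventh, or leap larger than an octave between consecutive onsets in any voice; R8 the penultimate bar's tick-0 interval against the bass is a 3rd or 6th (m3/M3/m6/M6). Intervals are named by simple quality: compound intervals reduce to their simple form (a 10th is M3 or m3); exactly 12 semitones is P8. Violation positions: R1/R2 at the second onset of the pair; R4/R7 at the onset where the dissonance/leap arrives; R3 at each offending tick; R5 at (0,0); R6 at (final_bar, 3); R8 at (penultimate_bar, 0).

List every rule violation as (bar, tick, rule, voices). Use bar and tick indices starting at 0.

(0, 0, R5, (0, 2))
(2, 0, R4, (0, 2))
(3, 0, R2, (1, 2))
(3, 0, R4, (0, 2))
(4, 0, R2, (0, 2))
(5, 0, R1, (0, 2))
(5, 0, R8, (0, 2))
(6, 0, R2, (0, 1))
(6, 3, R6, (0, 2))

bar 0: v0=C3 v1=C4 v2=E4 downbeat M3
bar 1: v0=D3 v1=B3 v2=D4 downbeat P8
bar 2: v0=C3 v1=A3 v2=B3 downbeat M7
bar 3: v0=B2 v1=D3 v2=A3 downbeat m7
bar 4: v0=G2 v1=D3 v2=G3 downbeat P8
bar 5: v0=B2 v1=G3 v2=B3 downbeat P8
bar 6: v0=C3 v1=C4 v2=E4 downbeat M3
  -> R5 @ bar 0 tick 0 v(0, 2): opens on M3
  -> R4 @ bar 2 tick 0 v(0, 2): C3/B3 M7 untreated
  -> R2 @ bar 3 tick 0 v(1, 2): A3/B3 M2 -> D3/A3 P5 similar
  -> R4 @ bar 3 tick 0 v(0, 2): B2/A3 m7 untreated
  -> R2 @ bar 4 tick 0 v(0, 2): B2/A3 m7 -> G2/G3 P8 similar
  -> R1 @ bar 5 tick 0 v(0, 2): G2/G3 P8 -> B2/B3 P8 similar
  -> R8 @ bar 5 tick 0 v(0, 2): penult P8 not 3rd/6th
  -> R2 @ bar 6 tick 0 v(0, 1): B2/G3 m6 -> C3/C4 P8 similar
  -> R6 @ bar 6 tick 3 v(0, 2): closes on M3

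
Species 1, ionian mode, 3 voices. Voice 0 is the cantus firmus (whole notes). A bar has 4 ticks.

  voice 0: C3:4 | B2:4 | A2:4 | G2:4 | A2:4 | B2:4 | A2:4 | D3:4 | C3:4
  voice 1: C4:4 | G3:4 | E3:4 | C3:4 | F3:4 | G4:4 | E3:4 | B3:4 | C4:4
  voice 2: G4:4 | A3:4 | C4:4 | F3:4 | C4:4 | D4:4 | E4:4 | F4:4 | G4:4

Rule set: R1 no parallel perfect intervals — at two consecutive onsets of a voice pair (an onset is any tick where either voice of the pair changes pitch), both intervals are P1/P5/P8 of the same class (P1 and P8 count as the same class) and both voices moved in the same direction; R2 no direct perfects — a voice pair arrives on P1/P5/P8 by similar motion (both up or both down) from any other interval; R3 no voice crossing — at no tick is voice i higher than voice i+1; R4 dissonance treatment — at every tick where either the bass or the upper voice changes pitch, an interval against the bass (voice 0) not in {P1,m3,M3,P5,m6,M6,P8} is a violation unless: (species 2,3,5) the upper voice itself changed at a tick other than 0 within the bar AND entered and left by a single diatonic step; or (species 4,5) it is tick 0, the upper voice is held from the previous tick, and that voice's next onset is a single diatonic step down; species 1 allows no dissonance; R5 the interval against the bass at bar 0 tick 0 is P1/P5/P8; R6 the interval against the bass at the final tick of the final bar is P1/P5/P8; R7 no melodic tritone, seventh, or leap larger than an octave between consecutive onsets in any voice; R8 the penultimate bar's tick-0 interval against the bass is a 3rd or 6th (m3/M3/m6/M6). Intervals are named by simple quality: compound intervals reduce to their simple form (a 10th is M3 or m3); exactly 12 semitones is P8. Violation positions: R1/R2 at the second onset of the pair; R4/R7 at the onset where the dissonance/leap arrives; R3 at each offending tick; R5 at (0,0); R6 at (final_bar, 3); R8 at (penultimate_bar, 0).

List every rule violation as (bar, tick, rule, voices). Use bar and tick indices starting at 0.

(1, 0, R4, (0, 2))
(1, 0, R7, (2,))
(2, 0, R2, (0, 1))
(3, 0, R4, (0, 1))
(3, 0, R4, (0, 2))
(4, 0, R2, (1, 2))
(5, 0, R3, (1, 2))
(5, 0, R7, (1,))
(5, 1, R3, (1, 2))
(5, 2, R3, (1, 2))
(5, 3, R3, (1, 2))
(6, 0, R2, (0, 1))
(6, 0, R7, (1,))
(8, 0, R2, (1, 2))

bar 0: v0=C3 v1=C4 v2=G4 downbeat P5
bar 1: v0=B2 v1=G3 v2=A3 downbeat m7
bar 2: v0=A2 v1=E3 v2=C4 downbeat m3
bar 3: v0=G2 v1=C3 v2=F3 downbeat m7
bar 4: v0=A2 v1=F3 v2=C4 downbeat m3
bar 5: v0=B2 v1=G4 v2=D4 downbeat m3
bar 6: v0=A2 v1=E3 v2=E4 downbeat P5
bar 7: v0=D3 v1=B3 v2=F4 downbeat m3
bar 8: v0=C3 v1=C4 v2=G4 downbeat P5
  -> R4 @ bar 1 tick 0 v(0, 2): B2/A3 m7 untreated
  -> R7 @ bar 1 tick 0 v(2,): G4->A3 leap 10st
  -> R2 @ bar 2 tick 0 v(0, 1): B2/G3 m6 -> A2/E3 P5 similar
  -> R4 @ bar 3 tick 0 v(0, 1): G2/C3 P4 untreated
  -> R4 @ bar 3 tick 0 v(0, 2): G2/F3 m7 untreated
  -> R2 @ bar 4 tick 0 v(1, 2): C3/F3 P4 -> F3/C4 P5 similar
  -> R3 @ bar 5 tick 0 v(1, 2): G4 above D4
  -> R7 @ bar 5 tick 0 v(1,): F3->G4 leap 14st
  -> R3 @ bar 5 tick 1 v(1, 2): G4 above D4
  -> R3 @ bar 5 tick 2 v(1, 2): G4 above D4
  -> R3 @ bar 5 tick 3 v(1, 2): G4 above D4
  -> R2 @ bar 6 tick 0 v(0, 1): B2/G4 m6 -> A2/E3 P5 similar
  -> R7 @ bar 6 tick 0 v(1,): G4->E3 leap 15st
  -> R2 @ bar 8 tick 0 v(1, 2): B3/F4 TT -> C4/G4 P5 similar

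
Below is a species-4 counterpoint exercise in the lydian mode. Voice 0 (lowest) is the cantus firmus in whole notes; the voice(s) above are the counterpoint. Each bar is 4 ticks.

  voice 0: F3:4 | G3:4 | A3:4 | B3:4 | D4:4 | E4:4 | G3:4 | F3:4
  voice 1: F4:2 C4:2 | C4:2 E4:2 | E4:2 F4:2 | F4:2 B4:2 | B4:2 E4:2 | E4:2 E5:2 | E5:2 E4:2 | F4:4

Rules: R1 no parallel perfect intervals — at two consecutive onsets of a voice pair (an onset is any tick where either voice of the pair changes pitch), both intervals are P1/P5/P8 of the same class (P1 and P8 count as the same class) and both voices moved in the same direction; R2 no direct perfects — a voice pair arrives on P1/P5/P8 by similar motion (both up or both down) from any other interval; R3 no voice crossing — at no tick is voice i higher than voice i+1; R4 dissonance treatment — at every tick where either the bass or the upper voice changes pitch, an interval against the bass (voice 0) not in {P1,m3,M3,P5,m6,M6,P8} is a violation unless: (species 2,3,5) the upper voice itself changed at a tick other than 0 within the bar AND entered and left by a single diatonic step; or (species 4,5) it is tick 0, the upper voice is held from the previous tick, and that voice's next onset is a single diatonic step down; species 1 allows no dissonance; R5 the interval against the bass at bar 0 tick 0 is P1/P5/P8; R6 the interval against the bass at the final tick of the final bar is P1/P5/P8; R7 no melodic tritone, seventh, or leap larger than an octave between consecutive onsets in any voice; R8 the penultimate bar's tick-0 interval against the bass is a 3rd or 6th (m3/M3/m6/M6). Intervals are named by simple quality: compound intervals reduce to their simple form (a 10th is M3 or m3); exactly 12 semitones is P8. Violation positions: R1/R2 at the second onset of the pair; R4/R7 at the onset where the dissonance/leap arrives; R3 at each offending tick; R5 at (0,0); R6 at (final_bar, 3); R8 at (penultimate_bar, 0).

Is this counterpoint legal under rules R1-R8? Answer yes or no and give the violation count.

No (4 violations)

bar 0: v0=F3 v1=F4 (P8)
bar 1: v0=G3 v1=C4 (P4)
bar 2: v0=A3 v1=E4 (P5)
bar 3: v0=B3 v1=F4 (TT)
bar 4: v0=D4 v1=B4 (M6)
bar 5: v0=E4 v1=E4 (P1)
bar 6: v0=G3 v1=E5 (M6)
bar 7: v0=F3 v1=F4 (P8)
  R4 @ bar1.0: G3/C4 P4 untreated
  R4 @ bar3.0: B3/F4 TT untreated
  R7 @ bar3.2: F4->B4 leap 6st
  R4 @ bar4.2: D4/E4 M2 untreated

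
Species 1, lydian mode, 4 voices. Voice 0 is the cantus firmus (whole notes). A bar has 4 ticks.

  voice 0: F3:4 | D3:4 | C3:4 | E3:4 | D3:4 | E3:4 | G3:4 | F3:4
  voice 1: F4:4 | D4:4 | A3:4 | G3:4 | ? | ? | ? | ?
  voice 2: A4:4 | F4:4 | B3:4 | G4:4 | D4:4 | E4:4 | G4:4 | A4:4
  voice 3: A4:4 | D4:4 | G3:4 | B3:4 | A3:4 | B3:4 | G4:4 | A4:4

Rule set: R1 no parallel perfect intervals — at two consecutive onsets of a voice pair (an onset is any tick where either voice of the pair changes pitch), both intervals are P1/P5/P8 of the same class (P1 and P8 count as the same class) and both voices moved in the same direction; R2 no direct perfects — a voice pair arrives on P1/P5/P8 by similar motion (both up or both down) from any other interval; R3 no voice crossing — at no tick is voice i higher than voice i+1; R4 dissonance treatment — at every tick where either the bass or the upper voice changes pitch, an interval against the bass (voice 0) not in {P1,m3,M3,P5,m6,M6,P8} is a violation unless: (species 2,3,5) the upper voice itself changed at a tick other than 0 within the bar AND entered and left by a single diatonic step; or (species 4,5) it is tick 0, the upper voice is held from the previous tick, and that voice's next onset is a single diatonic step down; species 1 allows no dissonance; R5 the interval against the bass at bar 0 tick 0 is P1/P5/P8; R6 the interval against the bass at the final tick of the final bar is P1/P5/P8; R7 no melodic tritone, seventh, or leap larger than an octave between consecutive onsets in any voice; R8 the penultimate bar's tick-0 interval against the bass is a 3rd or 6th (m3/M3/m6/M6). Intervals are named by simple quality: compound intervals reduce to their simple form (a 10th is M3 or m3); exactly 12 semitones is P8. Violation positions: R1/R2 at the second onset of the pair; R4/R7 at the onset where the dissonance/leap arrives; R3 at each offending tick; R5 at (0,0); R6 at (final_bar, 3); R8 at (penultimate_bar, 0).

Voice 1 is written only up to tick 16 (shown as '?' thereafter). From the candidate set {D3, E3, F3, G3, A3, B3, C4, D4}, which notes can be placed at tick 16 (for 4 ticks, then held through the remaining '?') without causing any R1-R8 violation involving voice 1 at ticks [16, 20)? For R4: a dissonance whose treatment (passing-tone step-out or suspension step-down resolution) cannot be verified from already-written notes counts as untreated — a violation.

{A3, B3, D4, F3}

D3: violates R1,R2
E3: violates R4
F3: legal
G3: violates R4
A3: legal
B3: legal
C4: violates R4
D4: legal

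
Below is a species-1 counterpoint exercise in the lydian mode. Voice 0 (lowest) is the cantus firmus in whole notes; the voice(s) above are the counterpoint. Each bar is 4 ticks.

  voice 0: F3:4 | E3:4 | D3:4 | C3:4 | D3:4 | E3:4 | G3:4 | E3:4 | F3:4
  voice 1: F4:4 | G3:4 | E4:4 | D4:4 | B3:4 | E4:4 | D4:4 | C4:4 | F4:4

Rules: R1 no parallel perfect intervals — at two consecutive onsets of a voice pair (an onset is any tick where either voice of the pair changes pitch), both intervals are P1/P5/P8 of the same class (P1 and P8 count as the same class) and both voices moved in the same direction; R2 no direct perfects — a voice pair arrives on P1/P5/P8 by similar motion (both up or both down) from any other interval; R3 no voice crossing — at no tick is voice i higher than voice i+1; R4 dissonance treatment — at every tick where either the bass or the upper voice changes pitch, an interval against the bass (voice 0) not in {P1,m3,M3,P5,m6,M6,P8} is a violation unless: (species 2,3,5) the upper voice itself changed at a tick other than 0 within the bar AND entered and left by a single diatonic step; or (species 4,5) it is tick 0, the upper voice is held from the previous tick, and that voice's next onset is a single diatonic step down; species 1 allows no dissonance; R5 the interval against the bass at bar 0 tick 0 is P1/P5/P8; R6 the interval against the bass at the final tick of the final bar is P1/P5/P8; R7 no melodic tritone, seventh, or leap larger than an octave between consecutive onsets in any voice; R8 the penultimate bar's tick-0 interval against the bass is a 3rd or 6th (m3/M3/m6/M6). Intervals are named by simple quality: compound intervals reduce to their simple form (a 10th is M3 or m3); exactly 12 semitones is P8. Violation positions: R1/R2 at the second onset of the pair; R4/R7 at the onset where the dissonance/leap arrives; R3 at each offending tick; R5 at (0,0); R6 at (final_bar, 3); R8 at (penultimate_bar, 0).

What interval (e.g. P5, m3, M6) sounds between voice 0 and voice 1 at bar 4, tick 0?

voice 0=D3 voice 1=B3 -> M6

M6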